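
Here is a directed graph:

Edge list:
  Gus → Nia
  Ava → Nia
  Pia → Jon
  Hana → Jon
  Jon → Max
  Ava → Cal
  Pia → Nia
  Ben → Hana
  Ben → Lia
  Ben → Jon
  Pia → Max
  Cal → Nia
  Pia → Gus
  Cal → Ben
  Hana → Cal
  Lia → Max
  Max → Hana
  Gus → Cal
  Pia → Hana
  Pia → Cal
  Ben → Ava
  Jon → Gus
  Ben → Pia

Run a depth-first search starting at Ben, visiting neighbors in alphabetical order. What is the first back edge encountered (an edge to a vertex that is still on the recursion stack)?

DFS from Ben (visiting neighbors in alphabetical order); mark gray on enter, black on exit:
Ben gray
  Ava gray
    Cal gray
      Cal→Ben: Ben is gray → back edge
First back edge: Cal → Ben.

Cal->Ben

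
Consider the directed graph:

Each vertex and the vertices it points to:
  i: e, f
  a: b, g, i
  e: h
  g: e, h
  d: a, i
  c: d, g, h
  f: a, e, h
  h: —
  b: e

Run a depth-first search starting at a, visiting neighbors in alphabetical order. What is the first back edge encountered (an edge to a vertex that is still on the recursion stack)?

DFS from a (visiting neighbors in alphabetical order); mark gray on enter, black on exit:
a gray
  b gray
    e gray
      h gray
      h black
    e black
  b black
  g gray
    g→e: e black — skip
    g→h: h black — skip
  g black
  i gray
    i→e: e black — skip
    f gray
      f→a: a is gray → back edge
First back edge: f → a.

f->a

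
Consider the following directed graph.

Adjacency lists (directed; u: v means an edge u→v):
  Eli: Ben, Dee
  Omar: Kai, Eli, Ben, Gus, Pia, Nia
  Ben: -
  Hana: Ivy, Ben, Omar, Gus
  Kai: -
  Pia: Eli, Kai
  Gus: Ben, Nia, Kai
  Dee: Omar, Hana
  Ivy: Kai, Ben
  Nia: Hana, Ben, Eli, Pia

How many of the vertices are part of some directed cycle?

7

A vertex is on a directed cycle iff it belongs to a strongly connected component of size ≥ 2 (or has a self-loop).
The vertices on cycles are {Dee, Eli, Gus, Nia, Pia, Hana, Omar} — 7 in total.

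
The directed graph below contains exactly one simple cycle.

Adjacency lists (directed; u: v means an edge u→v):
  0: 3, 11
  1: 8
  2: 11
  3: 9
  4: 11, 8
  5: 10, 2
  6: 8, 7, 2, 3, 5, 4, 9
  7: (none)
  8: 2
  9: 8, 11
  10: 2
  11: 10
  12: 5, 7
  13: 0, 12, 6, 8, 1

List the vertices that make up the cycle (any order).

2, 10, 11

DFS with gray/black marking from 11:
11 gray
  10 gray
    2 gray
      2→11: 11 is gray → back edge
Back edge closes the cycle 11 → 10 → 2 → 11; its vertices are {2, 10, 11}.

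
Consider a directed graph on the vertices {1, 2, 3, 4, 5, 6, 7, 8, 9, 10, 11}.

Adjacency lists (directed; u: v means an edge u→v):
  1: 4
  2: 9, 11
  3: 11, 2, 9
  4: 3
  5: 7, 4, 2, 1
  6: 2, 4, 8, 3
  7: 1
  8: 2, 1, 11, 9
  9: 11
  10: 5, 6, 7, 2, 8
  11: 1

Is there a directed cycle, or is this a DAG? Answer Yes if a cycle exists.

Yes

DFS with white/gray/black marking, starting from 6:
6 gray
  2 gray
    9 gray
      11 gray
        1 gray
          4 gray
            3 gray
              3→11: 11 is gray → back edge
Back edge found, so a cycle exists: 11 → 1 → 4 → 3 → 11.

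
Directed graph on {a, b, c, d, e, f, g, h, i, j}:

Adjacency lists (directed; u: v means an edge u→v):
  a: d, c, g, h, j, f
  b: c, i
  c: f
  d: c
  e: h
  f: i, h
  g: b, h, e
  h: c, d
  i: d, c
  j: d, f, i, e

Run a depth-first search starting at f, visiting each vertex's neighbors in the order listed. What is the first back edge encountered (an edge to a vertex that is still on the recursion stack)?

c->f

DFS from f (visiting each vertex's neighbors in the order listed); mark gray on enter, black on exit:
f gray
  i gray
    d gray
      c gray
        c→f: f is gray → back edge
First back edge: c → f.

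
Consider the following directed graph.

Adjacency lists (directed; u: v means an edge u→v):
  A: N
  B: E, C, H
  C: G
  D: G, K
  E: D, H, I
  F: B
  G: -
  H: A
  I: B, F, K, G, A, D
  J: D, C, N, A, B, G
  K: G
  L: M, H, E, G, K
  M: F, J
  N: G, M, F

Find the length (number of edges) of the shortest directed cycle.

3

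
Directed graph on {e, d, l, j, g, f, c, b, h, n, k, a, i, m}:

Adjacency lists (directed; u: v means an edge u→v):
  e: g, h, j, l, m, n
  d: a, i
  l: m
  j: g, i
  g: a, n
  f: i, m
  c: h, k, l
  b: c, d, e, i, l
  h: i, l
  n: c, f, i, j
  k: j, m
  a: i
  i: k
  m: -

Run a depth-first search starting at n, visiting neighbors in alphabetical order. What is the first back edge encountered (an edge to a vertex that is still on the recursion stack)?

a->i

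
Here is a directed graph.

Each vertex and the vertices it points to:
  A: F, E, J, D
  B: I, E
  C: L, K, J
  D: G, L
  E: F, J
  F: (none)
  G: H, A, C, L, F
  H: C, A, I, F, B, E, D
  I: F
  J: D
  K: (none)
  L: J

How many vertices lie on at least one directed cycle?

A vertex is on a directed cycle iff it belongs to a strongly connected component of size ≥ 2 (or has a self-loop).
The vertices on cycles are {A, B, C, D, E, G, H, J, L} — 9 in total.

9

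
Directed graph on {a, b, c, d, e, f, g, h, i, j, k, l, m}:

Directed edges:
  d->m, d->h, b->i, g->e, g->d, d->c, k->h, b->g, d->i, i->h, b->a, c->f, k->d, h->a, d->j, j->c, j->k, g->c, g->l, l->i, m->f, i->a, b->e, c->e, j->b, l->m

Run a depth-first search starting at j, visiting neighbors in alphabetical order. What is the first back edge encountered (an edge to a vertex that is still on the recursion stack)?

DFS from j (visiting neighbors in alphabetical order); mark gray on enter, black on exit:
j gray
  b gray
    a gray
    a black
    e gray
    e black
    g gray
      c gray
        c→e: e black — skip
        f gray
        f black
      c black
      d gray
        d→c: c black — skip
        h gray
          h→a: a black — skip
        h black
        i gray
          i→a: a black — skip
          i→h: h black — skip
        i black
        d→j: j is gray → back edge
First back edge: d → j.

d->j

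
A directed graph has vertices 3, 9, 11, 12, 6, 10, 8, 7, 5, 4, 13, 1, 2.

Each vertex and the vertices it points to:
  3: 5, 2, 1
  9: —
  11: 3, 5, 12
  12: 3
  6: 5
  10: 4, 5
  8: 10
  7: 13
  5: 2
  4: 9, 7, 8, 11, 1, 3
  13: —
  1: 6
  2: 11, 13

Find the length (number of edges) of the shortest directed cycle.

For each vertex v, BFS finds the shortest path from v back to v.
The shortest such closed walk is 4 → 8 → 10 → 4, length 3.

3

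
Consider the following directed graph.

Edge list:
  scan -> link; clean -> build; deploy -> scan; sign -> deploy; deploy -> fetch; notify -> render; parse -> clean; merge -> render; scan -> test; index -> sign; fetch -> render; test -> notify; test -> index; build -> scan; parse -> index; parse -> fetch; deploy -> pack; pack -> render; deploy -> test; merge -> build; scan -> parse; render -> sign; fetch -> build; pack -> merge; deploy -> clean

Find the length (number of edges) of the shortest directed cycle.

4

For each vertex v, BFS finds the shortest path from v back to v.
The shortest such closed walk is deploy → pack → render → sign → deploy, length 4.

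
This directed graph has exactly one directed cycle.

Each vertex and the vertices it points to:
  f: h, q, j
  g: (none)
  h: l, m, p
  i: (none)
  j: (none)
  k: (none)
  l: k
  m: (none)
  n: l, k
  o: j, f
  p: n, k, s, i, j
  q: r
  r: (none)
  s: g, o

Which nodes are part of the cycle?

DFS with gray/black marking from p:
p gray
  n gray
    l gray
      k gray
      k black
    l black
    n→k: k black — skip
  n black
  p→k: k black — skip
  s gray
    g gray
    g black
    o gray
      j gray
      j black
      f gray
        h gray
          h→l: l black — skip
          m gray
          m black
          h→p: p is gray → back edge
Back edge closes the cycle p → s → o → f → h → p; its vertices are {f, h, o, p, s}.

f, h, o, p, s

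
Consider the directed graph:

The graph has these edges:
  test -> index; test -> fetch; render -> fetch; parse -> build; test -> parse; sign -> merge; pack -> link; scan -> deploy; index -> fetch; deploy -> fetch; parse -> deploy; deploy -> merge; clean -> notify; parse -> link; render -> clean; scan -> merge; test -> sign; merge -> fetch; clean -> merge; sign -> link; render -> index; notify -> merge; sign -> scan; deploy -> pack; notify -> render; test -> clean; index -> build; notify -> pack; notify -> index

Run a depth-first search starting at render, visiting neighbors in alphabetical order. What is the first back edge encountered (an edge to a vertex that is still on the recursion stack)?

notify→render

DFS from render (visiting neighbors in alphabetical order); mark gray on enter, black on exit:
render gray
  clean gray
    merge gray
      fetch gray
      fetch black
    merge black
    notify gray
      index gray
        build gray
        build black
        index→fetch: fetch black — skip
      index black
      notify→merge: merge black — skip
      pack gray
        link gray
        link black
      pack black
      notify→render: render is gray → back edge
First back edge: notify → render.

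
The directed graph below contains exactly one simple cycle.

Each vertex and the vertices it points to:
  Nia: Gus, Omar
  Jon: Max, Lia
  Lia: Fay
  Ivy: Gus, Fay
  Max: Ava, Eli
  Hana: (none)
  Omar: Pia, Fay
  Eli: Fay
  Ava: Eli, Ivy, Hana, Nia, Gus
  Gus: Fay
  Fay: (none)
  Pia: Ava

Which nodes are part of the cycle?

Ava, Nia, Pia, Omar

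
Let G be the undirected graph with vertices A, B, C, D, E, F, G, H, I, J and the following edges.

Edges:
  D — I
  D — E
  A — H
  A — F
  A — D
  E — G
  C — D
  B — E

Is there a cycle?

No

DFS, tracking each vertex's parent; an edge to a visited non-parent vertex closes a cycle.
Start from G:
visit G (parent –)
  visit E (parent G)
    visit B (parent E)
      B–E: parent, skip
    E–G: parent, skip
    visit D (parent E)
      visit A (parent D)
        visit F (parent A)
          F–A: parent, skip
        A–D: parent, skip
        visit H (parent A)
          H–A: parent, skip
      visit C (parent D)
        C–D: parent, skip
      D–E: parent, skip
      visit I (parent D)
        I–D: parent, skip
visit J (parent –)
No non-parent visited neighbor found — the graph is a forest.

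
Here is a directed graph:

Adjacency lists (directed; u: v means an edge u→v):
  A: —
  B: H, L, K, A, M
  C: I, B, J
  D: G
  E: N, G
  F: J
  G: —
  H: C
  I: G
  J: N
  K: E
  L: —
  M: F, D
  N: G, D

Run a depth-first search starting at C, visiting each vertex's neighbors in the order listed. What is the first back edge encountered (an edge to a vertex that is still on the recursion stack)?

H->C

DFS from C (visiting each vertex's neighbors in the order listed); mark gray on enter, black on exit:
C gray
  I gray
    G gray
    G black
  I black
  B gray
    H gray
      H→C: C is gray → back edge
First back edge: H → C.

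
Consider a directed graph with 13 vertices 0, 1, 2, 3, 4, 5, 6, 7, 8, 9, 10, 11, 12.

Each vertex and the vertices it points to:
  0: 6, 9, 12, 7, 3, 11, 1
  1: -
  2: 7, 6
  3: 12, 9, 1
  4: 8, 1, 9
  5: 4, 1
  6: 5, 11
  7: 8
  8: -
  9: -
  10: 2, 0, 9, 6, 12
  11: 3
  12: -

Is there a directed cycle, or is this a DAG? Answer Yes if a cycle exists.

DFS with white/gray/black marking, starting from 3:
3 gray
  12 gray
  12 black
  9 gray
  9 black
  1 gray
  1 black
3 black
0 gray
  6 gray
    5 gray
      4 gray
        8 gray
        8 black
        4→1: 1 black — skip
        4→9: 9 black — skip
      4 black
      5→1: 1 black — skip
    5 black
    11 gray
      11→3: 3 black — skip
    11 black
  6 black
  0→9: 9 black — skip
  0→12: 12 black — skip
  7 gray
    7→8: 8 black — skip
  7 black
  0→3: 3 black — skip
  0→11: 11 black — skip
  0→1: 1 black — skip
0 black
2 gray
  2→7: 7 black — skip
  2→6: 6 black — skip
2 black
10 gray
  10→2: 2 black — skip
  10→0: 0 black — skip
  10→9: 9 black — skip
  10→6: 6 black — skip
  10→12: 12 black — skip
10 black
Every edge goes to a white or black vertex — no back edge, so the graph is acyclic.

No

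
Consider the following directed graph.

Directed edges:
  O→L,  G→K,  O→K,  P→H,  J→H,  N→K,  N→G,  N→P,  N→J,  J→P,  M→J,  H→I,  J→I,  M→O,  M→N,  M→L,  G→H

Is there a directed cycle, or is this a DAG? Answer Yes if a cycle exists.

No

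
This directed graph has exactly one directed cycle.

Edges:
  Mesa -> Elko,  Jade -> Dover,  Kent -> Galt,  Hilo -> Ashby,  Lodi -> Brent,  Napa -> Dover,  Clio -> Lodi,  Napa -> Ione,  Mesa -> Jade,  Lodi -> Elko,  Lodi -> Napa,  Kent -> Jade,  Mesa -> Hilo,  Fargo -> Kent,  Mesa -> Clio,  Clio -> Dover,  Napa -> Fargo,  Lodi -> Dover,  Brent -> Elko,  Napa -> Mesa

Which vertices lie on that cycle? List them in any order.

Clio, Lodi, Mesa, Napa

DFS with gray/black marking from Lodi:
Lodi gray
  Dover gray
  Dover black
  Brent gray
    Elko gray
    Elko black
  Brent black
  Lodi→Elko: Elko black — skip
  Napa gray
    Mesa gray
      Mesa→Elko: Elko black — skip
      Clio gray
        Clio→Dover: Dover black — skip
        Clio→Lodi: Lodi is gray → back edge
Back edge closes the cycle Lodi → Napa → Mesa → Clio → Lodi; its vertices are {Clio, Lodi, Mesa, Napa}.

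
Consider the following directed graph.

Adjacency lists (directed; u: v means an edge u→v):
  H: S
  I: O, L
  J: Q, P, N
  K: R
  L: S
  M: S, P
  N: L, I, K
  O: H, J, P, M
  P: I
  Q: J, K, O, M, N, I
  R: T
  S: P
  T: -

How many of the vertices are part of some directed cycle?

10

A vertex is on a directed cycle iff it belongs to a strongly connected component of size ≥ 2 (or has a self-loop).
The vertices on cycles are {H, I, J, L, M, N, O, P, Q, S} — 10 in total.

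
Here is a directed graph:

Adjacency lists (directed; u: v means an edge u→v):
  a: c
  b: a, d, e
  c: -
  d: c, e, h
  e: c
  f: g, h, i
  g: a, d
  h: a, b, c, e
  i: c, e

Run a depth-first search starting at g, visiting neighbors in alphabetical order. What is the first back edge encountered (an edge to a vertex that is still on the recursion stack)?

b→d

DFS from g (visiting neighbors in alphabetical order); mark gray on enter, black on exit:
g gray
  a gray
    c gray
    c black
  a black
  d gray
    d→c: c black — skip
    e gray
      e→c: c black — skip
    e black
    h gray
      h→a: a black — skip
      b gray
        b→a: a black — skip
        b→d: d is gray → back edge
First back edge: b → d.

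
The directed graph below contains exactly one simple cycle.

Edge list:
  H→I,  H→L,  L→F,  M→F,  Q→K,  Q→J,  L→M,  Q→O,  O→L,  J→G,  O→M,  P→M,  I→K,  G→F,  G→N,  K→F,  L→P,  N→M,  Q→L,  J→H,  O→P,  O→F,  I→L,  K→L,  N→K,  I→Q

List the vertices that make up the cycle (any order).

H, I, J, Q

DFS with gray/black marking from Q:
Q gray
  J gray
    G gray
      F gray
      F black
      N gray
        M gray
          M→F: F black — skip
        M black
        K gray
          L gray
            P gray
              P→M: M black — skip
            P black
            L→F: F black — skip
            L→M: M black — skip
          L black
          K→F: F black — skip
        K black
      N black
    G black
    H gray
      I gray
        I→L: L black — skip
        I→Q: Q is gray → back edge
Back edge closes the cycle Q → J → H → I → Q; its vertices are {H, I, J, Q}.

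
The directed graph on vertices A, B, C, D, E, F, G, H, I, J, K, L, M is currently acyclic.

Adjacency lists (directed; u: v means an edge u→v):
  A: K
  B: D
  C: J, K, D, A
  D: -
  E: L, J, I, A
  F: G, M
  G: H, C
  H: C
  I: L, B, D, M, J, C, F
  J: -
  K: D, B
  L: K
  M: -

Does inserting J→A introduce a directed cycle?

Adding J→A creates a cycle iff A can already reach J.
Explore from A: no path reaches J. The graph stays acyclic.

No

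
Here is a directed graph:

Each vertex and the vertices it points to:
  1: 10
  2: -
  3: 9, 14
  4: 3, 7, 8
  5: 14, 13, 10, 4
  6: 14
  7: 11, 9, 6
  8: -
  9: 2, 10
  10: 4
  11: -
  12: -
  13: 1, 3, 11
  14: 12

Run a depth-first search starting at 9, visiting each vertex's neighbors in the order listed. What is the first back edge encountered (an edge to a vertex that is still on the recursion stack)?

DFS from 9 (visiting each vertex's neighbors in the order listed); mark gray on enter, black on exit:
9 gray
  2 gray
  2 black
  10 gray
    4 gray
      3 gray
        3→9: 9 is gray → back edge
First back edge: 3 → 9.

3->9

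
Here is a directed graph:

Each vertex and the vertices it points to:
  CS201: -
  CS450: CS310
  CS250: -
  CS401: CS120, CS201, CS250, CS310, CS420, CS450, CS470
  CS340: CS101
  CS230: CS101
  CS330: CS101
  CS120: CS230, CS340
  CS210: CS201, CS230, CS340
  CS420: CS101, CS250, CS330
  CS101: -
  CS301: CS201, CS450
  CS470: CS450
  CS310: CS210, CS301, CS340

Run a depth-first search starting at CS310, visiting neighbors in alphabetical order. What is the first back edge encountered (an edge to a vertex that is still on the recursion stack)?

CS450->CS310

DFS from CS310 (visiting neighbors in alphabetical order); mark gray on enter, black on exit:
CS310 gray
  CS210 gray
    CS201 gray
    CS201 black
    CS230 gray
      CS101 gray
      CS101 black
    CS230 black
    CS340 gray
      CS340→CS101: CS101 black — skip
    CS340 black
  CS210 black
  CS301 gray
    CS301→CS201: CS201 black — skip
    CS450 gray
      CS450→CS310: CS310 is gray → back edge
First back edge: CS450 → CS310.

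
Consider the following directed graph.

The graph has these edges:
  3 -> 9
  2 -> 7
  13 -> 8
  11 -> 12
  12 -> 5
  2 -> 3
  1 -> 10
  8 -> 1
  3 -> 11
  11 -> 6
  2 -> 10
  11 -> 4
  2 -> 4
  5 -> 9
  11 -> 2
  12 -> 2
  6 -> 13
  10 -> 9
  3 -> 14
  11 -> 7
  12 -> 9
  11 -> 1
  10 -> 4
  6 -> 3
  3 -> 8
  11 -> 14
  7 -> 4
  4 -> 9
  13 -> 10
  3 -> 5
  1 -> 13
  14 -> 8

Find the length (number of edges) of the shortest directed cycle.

3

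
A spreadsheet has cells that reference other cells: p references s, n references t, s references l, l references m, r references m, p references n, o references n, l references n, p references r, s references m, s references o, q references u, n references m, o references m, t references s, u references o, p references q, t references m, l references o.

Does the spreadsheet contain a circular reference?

Yes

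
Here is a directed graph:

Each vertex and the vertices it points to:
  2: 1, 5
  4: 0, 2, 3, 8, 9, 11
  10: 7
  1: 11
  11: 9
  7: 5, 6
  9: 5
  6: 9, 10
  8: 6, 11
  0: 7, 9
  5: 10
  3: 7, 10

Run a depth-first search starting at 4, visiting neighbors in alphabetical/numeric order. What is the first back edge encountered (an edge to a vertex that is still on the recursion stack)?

DFS from 4 (visiting neighbors in alphabetical/numeric order); mark gray on enter, black on exit:
4 gray
  0 gray
    7 gray
      5 gray
        10 gray
          10→7: 7 is gray → back edge
First back edge: 10 → 7.

10->7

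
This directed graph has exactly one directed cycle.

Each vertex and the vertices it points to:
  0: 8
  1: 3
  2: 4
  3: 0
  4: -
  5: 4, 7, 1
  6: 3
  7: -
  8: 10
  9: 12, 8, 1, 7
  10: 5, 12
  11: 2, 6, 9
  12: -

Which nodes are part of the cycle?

DFS with gray/black marking from 8:
8 gray
  10 gray
    5 gray
      4 gray
      4 black
      7 gray
      7 black
      1 gray
        3 gray
          0 gray
            0→8: 8 is gray → back edge
Back edge closes the cycle 8 → 10 → 5 → 1 → 3 → 0 → 8; its vertices are {0, 1, 3, 5, 8, 10}.

0, 1, 3, 5, 8, 10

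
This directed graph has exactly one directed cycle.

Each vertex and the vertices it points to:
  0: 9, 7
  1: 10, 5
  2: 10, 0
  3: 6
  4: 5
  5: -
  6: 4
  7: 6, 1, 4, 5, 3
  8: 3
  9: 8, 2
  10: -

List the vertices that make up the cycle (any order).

DFS with gray/black marking from 0:
0 gray
  9 gray
    8 gray
      3 gray
        6 gray
          4 gray
            5 gray
            5 black
          4 black
        6 black
      3 black
    8 black
    2 gray
      10 gray
      10 black
      2→0: 0 is gray → back edge
Back edge closes the cycle 0 → 9 → 2 → 0; its vertices are {0, 2, 9}.

0, 2, 9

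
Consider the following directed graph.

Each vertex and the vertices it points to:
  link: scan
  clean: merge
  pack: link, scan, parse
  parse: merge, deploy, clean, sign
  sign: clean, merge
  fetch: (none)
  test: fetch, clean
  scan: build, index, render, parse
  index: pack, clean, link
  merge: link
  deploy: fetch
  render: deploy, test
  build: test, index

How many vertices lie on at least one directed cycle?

11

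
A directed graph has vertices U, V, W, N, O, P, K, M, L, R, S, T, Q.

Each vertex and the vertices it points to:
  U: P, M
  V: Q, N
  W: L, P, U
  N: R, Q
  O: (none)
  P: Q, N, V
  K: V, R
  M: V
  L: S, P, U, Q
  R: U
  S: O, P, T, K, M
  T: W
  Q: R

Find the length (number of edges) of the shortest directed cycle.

For each vertex v, BFS finds the shortest path from v back to v.
The shortest such closed walk is W → L → S → T → W, length 4.

4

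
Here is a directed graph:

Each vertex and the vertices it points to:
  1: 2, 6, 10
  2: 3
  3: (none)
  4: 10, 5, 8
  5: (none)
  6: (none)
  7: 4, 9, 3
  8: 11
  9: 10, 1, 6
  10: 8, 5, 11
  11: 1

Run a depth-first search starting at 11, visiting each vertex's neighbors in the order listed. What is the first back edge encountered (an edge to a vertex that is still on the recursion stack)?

DFS from 11 (visiting each vertex's neighbors in the order listed); mark gray on enter, black on exit:
11 gray
  1 gray
    2 gray
      3 gray
      3 black
    2 black
    6 gray
    6 black
    10 gray
      8 gray
        8→11: 11 is gray → back edge
First back edge: 8 → 11.

8→11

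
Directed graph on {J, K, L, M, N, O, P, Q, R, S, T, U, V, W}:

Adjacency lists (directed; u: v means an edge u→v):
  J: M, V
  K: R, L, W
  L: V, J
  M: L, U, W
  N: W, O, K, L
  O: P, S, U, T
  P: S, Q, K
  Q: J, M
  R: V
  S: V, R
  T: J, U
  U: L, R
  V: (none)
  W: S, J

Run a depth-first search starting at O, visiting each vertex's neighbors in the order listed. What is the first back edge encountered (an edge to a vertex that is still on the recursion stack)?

DFS from O (visiting each vertex's neighbors in the order listed); mark gray on enter, black on exit:
O gray
  P gray
    S gray
      V gray
      V black
      R gray
        R→V: V black — skip
      R black
    S black
    Q gray
      J gray
        M gray
          L gray
            L→V: V black — skip
            L→J: J is gray → back edge
First back edge: L → J.

L->J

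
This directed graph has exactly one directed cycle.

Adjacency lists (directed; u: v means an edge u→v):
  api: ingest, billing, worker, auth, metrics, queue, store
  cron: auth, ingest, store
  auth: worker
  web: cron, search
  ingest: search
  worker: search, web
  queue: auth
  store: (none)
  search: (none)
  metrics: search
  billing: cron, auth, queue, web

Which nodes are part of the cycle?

web, auth, cron, worker

DFS with gray/black marking from cron:
cron gray
  auth gray
    worker gray
      search gray
      search black
      web gray
        web→cron: cron is gray → back edge
Back edge closes the cycle cron → auth → worker → web → cron; its vertices are {web, auth, cron, worker}.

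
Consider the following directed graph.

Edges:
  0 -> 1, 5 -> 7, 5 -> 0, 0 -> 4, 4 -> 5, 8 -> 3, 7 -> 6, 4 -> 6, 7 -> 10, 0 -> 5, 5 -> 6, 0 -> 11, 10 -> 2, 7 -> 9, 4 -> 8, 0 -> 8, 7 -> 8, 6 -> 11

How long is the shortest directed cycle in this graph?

2

For each vertex v, BFS finds the shortest path from v back to v.
The shortest such closed walk is 5 → 0 → 5, length 2.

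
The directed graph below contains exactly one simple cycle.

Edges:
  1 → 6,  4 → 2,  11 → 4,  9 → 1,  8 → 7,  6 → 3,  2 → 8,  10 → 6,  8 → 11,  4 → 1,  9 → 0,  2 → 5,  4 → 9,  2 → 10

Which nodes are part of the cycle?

2, 4, 8, 11

DFS with gray/black marking from 4:
4 gray
  2 gray
    10 gray
      6 gray
        3 gray
        3 black
      6 black
    10 black
    8 gray
      11 gray
        11→4: 4 is gray → back edge
Back edge closes the cycle 4 → 2 → 8 → 11 → 4; its vertices are {2, 4, 8, 11}.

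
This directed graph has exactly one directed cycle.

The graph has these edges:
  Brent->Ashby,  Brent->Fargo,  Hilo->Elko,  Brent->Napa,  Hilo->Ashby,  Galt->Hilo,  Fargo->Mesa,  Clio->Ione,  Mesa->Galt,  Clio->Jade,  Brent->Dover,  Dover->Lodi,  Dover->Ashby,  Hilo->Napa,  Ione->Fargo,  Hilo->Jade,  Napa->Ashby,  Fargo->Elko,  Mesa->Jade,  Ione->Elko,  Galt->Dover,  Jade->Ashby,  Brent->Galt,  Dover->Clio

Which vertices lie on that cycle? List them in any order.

Clio, Galt, Ione, Mesa, Dover, Fargo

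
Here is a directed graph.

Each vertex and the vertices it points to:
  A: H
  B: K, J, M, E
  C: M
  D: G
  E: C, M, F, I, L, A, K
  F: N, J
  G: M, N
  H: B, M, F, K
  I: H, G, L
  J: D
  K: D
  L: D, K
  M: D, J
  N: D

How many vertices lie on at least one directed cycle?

10

A vertex is on a directed cycle iff it belongs to a strongly connected component of size ≥ 2 (or has a self-loop).
The vertices on cycles are {A, B, D, E, G, H, I, J, M, N} — 10 in total.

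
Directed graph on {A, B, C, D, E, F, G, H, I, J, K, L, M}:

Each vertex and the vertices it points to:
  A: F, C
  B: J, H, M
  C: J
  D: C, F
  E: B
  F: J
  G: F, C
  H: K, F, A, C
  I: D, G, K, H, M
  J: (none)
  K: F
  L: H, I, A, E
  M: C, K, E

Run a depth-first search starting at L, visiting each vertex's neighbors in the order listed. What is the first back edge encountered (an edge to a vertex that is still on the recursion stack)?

B->M

DFS from L (visiting each vertex's neighbors in the order listed); mark gray on enter, black on exit:
L gray
  H gray
    K gray
      F gray
        J gray
        J black
      F black
    K black
    H→F: F black — skip
    A gray
      A→F: F black — skip
      C gray
        C→J: J black — skip
      C black
    A black
    H→C: C black — skip
  H black
  I gray
    D gray
      D→C: C black — skip
      D→F: F black — skip
    D black
    G gray
      G→F: F black — skip
      G→C: C black — skip
    G black
    I→K: K black — skip
    I→H: H black — skip
    M gray
      M→C: C black — skip
      M→K: K black — skip
      E gray
        B gray
          B→J: J black — skip
          B→H: H black — skip
          B→M: M is gray → back edge
First back edge: B → M.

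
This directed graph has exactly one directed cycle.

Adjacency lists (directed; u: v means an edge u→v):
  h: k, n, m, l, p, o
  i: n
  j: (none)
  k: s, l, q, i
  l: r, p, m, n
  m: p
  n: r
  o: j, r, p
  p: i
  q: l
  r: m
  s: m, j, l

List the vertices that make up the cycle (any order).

DFS with gray/black marking from i:
i gray
  n gray
    r gray
      m gray
        p gray
          p→i: i is gray → back edge
Back edge closes the cycle i → n → r → m → p → i; its vertices are {i, m, n, p, r}.

i, m, n, p, r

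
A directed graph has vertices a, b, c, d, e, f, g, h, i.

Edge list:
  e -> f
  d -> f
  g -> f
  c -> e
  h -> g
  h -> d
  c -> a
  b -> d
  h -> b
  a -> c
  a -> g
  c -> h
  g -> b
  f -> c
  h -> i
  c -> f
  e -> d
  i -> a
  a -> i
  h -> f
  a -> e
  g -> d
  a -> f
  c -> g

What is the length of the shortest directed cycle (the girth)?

For each vertex v, BFS finds the shortest path from v back to v.
The shortest such closed walk is c → f → c, length 2.

2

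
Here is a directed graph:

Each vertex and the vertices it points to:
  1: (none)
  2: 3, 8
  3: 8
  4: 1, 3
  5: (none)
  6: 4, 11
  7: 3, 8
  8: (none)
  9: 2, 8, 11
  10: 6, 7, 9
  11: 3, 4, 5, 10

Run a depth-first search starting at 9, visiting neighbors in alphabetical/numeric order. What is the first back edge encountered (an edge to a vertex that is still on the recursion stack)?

6→11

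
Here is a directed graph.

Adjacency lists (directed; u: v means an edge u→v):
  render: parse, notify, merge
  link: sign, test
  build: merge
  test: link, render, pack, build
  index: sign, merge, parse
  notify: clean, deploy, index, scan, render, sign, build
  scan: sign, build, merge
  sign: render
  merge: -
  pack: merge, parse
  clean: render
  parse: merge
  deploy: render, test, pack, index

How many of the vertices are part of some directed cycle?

9

A vertex is on a directed cycle iff it belongs to a strongly connected component of size ≥ 2 (or has a self-loop).
The vertices on cycles are {link, scan, sign, test, clean, index, deploy, notify, render} — 9 in total.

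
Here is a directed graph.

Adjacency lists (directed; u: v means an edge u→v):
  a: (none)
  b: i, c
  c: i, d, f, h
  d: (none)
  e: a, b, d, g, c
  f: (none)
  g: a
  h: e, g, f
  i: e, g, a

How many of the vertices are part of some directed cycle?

A vertex is on a directed cycle iff it belongs to a strongly connected component of size ≥ 2 (or has a self-loop).
The vertices on cycles are {b, c, e, h, i} — 5 in total.

5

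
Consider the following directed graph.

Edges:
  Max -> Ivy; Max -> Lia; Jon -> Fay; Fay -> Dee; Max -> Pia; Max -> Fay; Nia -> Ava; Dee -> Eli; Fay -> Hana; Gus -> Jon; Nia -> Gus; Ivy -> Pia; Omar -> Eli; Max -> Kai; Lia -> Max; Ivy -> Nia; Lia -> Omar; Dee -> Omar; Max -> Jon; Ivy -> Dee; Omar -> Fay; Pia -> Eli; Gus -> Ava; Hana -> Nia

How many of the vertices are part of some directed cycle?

A vertex is on a directed cycle iff it belongs to a strongly connected component of size ≥ 2 (or has a self-loop).
The vertices on cycles are {Dee, Fay, Gus, Jon, Lia, Max, Nia, Hana, Omar} — 9 in total.

9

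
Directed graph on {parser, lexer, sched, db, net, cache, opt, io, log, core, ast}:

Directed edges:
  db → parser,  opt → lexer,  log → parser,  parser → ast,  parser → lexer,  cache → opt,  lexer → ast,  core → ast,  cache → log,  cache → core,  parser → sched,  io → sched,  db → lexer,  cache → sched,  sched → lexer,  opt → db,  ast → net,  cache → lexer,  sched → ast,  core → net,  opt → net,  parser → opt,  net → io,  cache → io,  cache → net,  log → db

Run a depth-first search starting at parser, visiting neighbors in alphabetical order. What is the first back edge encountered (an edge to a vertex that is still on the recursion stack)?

DFS from parser (visiting neighbors in alphabetical order); mark gray on enter, black on exit:
parser gray
  ast gray
    net gray
      io gray
        sched gray
          sched→ast: ast is gray → back edge
First back edge: sched → ast.

sched→ast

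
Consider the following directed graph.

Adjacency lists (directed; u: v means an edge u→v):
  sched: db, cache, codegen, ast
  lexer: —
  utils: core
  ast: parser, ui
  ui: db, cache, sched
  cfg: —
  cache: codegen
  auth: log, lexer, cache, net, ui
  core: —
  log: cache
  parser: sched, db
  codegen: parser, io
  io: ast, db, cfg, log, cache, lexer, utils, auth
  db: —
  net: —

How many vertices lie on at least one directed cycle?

9

A vertex is on a directed cycle iff it belongs to a strongly connected component of size ≥ 2 (or has a self-loop).
The vertices on cycles are {io, ui, ast, log, auth, cache, sched, parser, codegen} — 9 in total.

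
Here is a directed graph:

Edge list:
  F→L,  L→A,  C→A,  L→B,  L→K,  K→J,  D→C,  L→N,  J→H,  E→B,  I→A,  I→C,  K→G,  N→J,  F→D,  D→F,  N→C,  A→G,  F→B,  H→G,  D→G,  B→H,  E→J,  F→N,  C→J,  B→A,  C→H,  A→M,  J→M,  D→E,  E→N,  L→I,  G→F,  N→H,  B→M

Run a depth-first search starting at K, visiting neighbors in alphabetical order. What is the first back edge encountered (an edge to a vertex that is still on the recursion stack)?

A→G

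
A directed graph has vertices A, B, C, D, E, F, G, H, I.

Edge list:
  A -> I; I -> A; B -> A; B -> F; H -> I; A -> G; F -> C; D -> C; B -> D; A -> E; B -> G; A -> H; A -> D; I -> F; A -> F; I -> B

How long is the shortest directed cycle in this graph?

2

For each vertex v, BFS finds the shortest path from v back to v.
The shortest such closed walk is I → A → I, length 2.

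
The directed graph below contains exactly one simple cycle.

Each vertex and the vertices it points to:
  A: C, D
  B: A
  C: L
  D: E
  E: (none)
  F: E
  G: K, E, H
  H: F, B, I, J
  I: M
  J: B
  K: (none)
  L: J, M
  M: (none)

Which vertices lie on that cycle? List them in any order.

A, B, C, J, L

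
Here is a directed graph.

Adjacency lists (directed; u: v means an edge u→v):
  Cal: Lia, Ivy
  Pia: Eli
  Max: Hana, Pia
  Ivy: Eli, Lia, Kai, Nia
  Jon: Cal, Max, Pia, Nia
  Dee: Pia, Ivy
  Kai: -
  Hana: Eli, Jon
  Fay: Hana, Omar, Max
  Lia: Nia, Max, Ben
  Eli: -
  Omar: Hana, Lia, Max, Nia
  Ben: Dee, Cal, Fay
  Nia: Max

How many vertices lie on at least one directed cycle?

A vertex is on a directed cycle iff it belongs to a strongly connected component of size ≥ 2 (or has a self-loop).
The vertices on cycles are {Ben, Cal, Dee, Fay, Ivy, Jon, Lia, Max, Nia, Hana, Omar} — 11 in total.

11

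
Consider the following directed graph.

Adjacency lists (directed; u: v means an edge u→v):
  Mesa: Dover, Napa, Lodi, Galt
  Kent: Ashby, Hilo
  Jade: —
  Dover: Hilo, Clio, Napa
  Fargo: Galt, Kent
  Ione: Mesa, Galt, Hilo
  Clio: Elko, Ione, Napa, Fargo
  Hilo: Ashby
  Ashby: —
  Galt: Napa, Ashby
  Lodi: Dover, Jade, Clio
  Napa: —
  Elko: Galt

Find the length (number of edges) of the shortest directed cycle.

For each vertex v, BFS finds the shortest path from v back to v.
The shortest such closed walk is Lodi → Clio → Ione → Mesa → Lodi, length 4.

4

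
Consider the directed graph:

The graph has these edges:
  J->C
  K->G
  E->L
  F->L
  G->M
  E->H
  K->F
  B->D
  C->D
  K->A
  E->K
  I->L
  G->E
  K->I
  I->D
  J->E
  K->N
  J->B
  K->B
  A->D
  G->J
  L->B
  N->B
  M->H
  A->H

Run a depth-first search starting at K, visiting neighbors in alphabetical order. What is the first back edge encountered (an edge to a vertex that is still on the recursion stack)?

DFS from K (visiting neighbors in alphabetical order); mark gray on enter, black on exit:
K gray
  A gray
    D gray
    D black
    H gray
    H black
  A black
  B gray
    B→D: D black — skip
  B black
  F gray
    L gray
      L→B: B black — skip
    L black
  F black
  G gray
    E gray
      E→H: H black — skip
      E→K: K is gray → back edge
First back edge: E → K.

E->K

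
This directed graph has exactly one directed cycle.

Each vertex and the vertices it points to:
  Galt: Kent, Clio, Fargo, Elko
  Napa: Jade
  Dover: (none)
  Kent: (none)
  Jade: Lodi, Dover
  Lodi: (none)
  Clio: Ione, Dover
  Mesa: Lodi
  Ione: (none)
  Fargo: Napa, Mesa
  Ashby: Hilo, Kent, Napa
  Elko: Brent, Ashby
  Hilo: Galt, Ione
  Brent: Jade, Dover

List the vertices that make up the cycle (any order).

DFS with gray/black marking from Galt:
Galt gray
  Kent gray
  Kent black
  Clio gray
    Ione gray
    Ione black
    Dover gray
    Dover black
  Clio black
  Fargo gray
    Napa gray
      Jade gray
        Lodi gray
        Lodi black
        Jade→Dover: Dover black — skip
      Jade black
    Napa black
    Mesa gray
      Mesa→Lodi: Lodi black — skip
    Mesa black
  Fargo black
  Elko gray
    Brent gray
      Brent→Jade: Jade black — skip
      Brent→Dover: Dover black — skip
    Brent black
    Ashby gray
      Hilo gray
        Hilo→Galt: Galt is gray → back edge
Back edge closes the cycle Galt → Elko → Ashby → Hilo → Galt; its vertices are {Elko, Galt, Hilo, Ashby}.

Elko, Galt, Hilo, Ashby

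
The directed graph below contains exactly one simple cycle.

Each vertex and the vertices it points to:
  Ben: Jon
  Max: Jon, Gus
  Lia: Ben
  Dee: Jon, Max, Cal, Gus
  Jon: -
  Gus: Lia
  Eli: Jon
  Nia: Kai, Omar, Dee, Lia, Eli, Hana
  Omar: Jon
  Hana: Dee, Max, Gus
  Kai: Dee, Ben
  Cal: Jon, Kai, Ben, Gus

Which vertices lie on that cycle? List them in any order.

Cal, Dee, Kai

DFS with gray/black marking from Dee:
Dee gray
  Jon gray
  Jon black
  Max gray
    Max→Jon: Jon black — skip
    Gus gray
      Lia gray
        Ben gray
          Ben→Jon: Jon black — skip
        Ben black
      Lia black
    Gus black
  Max black
  Cal gray
    Cal→Jon: Jon black — skip
    Kai gray
      Kai→Dee: Dee is gray → back edge
Back edge closes the cycle Dee → Cal → Kai → Dee; its vertices are {Cal, Dee, Kai}.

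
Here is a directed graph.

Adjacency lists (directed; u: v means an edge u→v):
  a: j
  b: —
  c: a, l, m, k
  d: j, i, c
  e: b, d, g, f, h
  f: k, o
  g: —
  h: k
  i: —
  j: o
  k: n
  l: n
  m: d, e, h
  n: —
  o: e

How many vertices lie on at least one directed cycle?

A vertex is on a directed cycle iff it belongs to a strongly connected component of size ≥ 2 (or has a self-loop).
The vertices on cycles are {a, c, d, e, f, j, m, o} — 8 in total.

8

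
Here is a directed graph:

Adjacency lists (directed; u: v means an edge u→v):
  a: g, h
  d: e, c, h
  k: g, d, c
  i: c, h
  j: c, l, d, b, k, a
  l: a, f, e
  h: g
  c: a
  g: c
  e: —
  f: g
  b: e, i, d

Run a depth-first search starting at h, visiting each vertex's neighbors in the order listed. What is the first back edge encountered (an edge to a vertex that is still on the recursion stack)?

a→g

DFS from h (visiting each vertex's neighbors in the order listed); mark gray on enter, black on exit:
h gray
  g gray
    c gray
      a gray
        a→g: g is gray → back edge
First back edge: a → g.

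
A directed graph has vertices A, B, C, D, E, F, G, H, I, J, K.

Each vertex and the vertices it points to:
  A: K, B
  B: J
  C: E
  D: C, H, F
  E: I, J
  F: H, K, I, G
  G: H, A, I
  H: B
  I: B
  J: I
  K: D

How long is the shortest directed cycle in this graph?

3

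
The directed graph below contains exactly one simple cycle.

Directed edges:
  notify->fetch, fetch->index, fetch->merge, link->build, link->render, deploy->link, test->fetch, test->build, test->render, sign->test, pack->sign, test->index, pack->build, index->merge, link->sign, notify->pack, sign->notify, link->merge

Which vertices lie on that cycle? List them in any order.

pack, sign, notify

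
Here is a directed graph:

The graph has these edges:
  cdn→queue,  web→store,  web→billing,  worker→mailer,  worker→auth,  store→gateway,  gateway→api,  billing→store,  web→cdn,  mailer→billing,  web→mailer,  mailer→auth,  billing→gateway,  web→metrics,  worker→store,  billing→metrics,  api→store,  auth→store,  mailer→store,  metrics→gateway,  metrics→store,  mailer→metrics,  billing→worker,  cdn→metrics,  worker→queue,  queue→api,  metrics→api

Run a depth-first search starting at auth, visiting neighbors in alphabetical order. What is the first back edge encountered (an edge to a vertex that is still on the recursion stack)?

DFS from auth (visiting neighbors in alphabetical order); mark gray on enter, black on exit:
auth gray
  store gray
    gateway gray
      api gray
        api→store: store is gray → back edge
First back edge: api → store.

api->store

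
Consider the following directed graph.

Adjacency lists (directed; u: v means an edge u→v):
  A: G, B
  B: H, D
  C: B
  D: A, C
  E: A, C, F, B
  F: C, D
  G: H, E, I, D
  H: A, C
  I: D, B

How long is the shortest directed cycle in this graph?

For each vertex v, BFS finds the shortest path from v back to v.
The shortest such closed walk is G → D → A → G, length 3.

3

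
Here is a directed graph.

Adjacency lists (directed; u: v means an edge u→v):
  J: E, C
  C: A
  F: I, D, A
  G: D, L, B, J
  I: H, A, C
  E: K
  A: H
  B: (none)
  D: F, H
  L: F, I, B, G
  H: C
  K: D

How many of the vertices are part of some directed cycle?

A vertex is on a directed cycle iff it belongs to a strongly connected component of size ≥ 2 (or has a self-loop).
The vertices on cycles are {A, C, D, F, G, H, L} — 7 in total.

7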